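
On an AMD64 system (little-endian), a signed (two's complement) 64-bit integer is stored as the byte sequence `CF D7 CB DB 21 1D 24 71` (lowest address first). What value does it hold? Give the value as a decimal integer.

In little-endian order the low byte comes first in memory.
Reassemble most-significant byte first: 71 24 1D 21 DB CB D7 CF → 0x71241D21DBCBD7CF.
0x71241D21DBCBD7CF = 8152673256706136015.

8152673256706136015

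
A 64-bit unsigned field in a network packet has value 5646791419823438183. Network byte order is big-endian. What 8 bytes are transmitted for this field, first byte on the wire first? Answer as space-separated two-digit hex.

5646791419823438183 in hexadecimal, padded to 64 bits, is 0x4E5D6EE0DB4CB967.
Split into bytes (most-significant first): 4E 5D 6E E0 DB 4C B9 67.
In big-endian order the high byte comes first in memory.
So the memory order matches the most-significant-first order: 4E 5D 6E E0 DB 4C B9 67.

4E 5D 6E E0 DB 4C B9 67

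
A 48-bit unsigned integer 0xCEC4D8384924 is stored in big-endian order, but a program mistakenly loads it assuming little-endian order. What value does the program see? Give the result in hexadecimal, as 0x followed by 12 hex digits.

0x244938D8C4CE

Stored big-endian, the bytes at ascending addresses are CE C4 D8 38 49 24.
Read back as little-endian, the first byte is least significant, giving 0x244938D8C4CE.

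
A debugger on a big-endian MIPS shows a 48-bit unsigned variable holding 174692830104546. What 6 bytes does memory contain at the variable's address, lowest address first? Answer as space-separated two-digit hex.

9E E1 D8 15 4B E2

174692830104546 in hexadecimal, padded to 48 bits, is 0x9EE1D8154BE2.
Split into bytes (most-significant first): 9E E1 D8 15 4B E2.
Big-endian stores the most-significant byte at the lowest address.
So the memory order matches the most-significant-first order: 9E E1 D8 15 4B E2.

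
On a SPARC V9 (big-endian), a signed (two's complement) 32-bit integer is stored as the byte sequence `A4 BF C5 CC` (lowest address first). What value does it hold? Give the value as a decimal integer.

-1530935860

Big-endian: lowest address holds the most-significant byte.
The bytes are already most-significant first: 0xA4BFC5CC.
Top bit is set, so as a signed 32-bit value this is 0xA4BFC5CC − 2^32 = -1530935860.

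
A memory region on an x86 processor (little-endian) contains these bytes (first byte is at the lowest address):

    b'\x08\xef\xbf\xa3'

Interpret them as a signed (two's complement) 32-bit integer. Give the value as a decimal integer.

-1547702520

Little-endian: lowest address holds the least-significant byte.
Reassemble most-significant byte first: A3 BF EF 08 → 0xA3BFEF08.
Top bit is set, so as a signed 32-bit value this is 0xA3BFEF08 − 2^32 = -1547702520.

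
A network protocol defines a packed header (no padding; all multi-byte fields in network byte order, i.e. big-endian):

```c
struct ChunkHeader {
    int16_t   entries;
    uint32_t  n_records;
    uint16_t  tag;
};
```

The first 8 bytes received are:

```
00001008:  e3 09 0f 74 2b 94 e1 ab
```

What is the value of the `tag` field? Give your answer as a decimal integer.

57771

`tag` follows `entries` (2 B), `n_records` (4 B), so it starts at offset 2 + 4 = 6 and occupies 2 bytes.
Bytes at offsets 6..7: E1 AB.
Big-endian: lowest address holds the most-significant byte.
The bytes are already most-significant first: 0xE1AB.
0xE1AB = 57771.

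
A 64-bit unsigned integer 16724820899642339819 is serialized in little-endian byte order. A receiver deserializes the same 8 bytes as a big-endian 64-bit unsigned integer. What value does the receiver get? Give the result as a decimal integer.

16724820899642339819 in 64-bit hexadecimal is 0xE81A7FFF0F35F1EB.
Stored little-endian, the bytes at ascending addresses are EB F1 35 0F FF 7F 1A E8.
Read back as big-endian, the last byte is least significant, giving 0xEBF1350FFF7F1AE8.
0xEBF1350FFF7F1AE8 = 17001428411127634664.

17001428411127634664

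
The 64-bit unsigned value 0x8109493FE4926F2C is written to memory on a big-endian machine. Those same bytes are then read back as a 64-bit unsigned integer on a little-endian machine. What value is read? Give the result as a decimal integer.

3201939369095661953

Stored big-endian, the bytes at ascending addresses are 81 09 49 3F E4 92 6F 2C.
Read back as little-endian, the first byte is least significant, giving 0x2C6F92E43F490981.
0x2C6F92E43F490981 = 3201939369095661953.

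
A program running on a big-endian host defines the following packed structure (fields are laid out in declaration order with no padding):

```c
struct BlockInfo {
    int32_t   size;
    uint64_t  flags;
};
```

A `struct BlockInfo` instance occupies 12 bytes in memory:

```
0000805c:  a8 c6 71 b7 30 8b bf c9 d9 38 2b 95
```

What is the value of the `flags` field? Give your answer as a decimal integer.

`flags` follows `size` (4 bytes), so it starts at byte offset 4 and occupies 8 bytes.
Bytes at offsets 4..11: 30 8B BF C9 D9 38 2B 95.
Big-endian: lowest address holds the most-significant byte.
The bytes are already most-significant first: 0x308BBFC9D9382B95.
0x308BBFC9D9382B95 = 3498100409236990869.

3498100409236990869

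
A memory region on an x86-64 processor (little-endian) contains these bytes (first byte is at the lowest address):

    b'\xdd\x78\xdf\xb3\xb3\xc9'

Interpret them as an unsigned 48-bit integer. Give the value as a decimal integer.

221773654096093

Little-endian: lowest address holds the least-significant byte.
Reassemble most-significant byte first: C9 B3 B3 DF 78 DD → 0xC9B3B3DF78DD.
0xC9B3B3DF78DD = 221773654096093.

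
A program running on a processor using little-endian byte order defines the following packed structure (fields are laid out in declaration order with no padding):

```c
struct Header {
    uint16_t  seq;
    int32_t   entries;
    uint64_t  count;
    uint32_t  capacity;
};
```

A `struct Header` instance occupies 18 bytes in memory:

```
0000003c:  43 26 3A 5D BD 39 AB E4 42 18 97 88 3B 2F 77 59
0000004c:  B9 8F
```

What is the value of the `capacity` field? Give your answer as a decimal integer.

`capacity` follows `seq` (2 B), `entries` (4 B), `count` (8 B), so it starts at offset 2 + 4 + 8 = 14 and occupies 4 bytes.
Bytes at offsets 14..17: 77 59 B9 8F.
Little-endian: lowest address holds the least-significant byte.
Reassemble most-significant byte first: 8F B9 59 77 → 0x8FB95977.
0x8FB95977 = 2411288951.

2411288951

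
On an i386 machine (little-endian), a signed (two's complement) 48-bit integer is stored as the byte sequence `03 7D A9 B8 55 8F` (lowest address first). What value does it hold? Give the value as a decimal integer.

Little-endian: lowest address holds the least-significant byte.
Reassemble most-significant byte first: 8F 55 B8 A9 7D 03 → 0x8F55B8A97D03.
Top bit is set, so as a signed 48-bit value this is 0x8F55B8A97D03 − 2^48 = -123876643603197.

-123876643603197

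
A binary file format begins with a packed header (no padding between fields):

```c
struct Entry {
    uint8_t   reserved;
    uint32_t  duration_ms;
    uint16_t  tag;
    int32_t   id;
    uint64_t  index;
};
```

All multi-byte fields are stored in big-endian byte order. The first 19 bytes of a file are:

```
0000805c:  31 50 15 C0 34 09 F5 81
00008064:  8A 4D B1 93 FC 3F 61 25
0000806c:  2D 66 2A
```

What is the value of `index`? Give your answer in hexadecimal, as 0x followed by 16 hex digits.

0x93FC3F61252D662A

`index` follows `reserved` (1 B), `duration_ms` (4 B), `tag` (2 B), `id` (4 B), so it starts at offset 1 + 4 + 2 + 4 = 11 and occupies 8 bytes.
Bytes at offsets 11..18: 93 FC 3F 61 25 2D 66 2A.
In big-endian order the high byte comes first in memory.
The bytes are already most-significant first: 0x93FC3F61252D662A.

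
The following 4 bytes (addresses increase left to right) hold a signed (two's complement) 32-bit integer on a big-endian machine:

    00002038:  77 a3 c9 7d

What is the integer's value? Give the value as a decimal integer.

2007222653

Big-endian stores the most-significant byte at the lowest address.
The bytes are already most-significant first: 0x77A3C97D.
0x77A3C97D = 2007222653.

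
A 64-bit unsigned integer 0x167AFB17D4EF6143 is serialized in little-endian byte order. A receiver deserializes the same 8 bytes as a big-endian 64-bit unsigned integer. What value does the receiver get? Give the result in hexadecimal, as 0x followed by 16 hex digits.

Stored little-endian, the bytes at ascending addresses are 43 61 EF D4 17 FB 7A 16.
Read back as big-endian, the last byte is least significant, giving 0x4361EFD417FB7A16.

0x4361EFD417FB7A16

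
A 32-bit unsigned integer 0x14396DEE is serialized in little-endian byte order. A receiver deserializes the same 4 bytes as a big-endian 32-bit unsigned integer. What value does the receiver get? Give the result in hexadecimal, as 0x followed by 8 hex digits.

Stored little-endian, the bytes at ascending addresses are EE 6D 39 14.
Read back as big-endian, the last byte is least significant, giving 0xEE6D3914.

0xEE6D3914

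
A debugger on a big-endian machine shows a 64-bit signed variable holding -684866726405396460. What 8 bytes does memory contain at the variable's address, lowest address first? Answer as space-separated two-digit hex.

F6 7E DD 57 46 1F 28 14

Two's complement of -684866726405396460 in 64 bits: 684866726405396460 = 0x098122A8B9E0D7EC; invert → 0xF67EDD57461F2813; add 1 → 0xF67EDD57461F2814.
Split into bytes (most-significant first): F6 7E DD 57 46 1F 28 14.
Big-endian stores the most-significant byte at the lowest address.
So the memory order matches the most-significant-first order: F6 7E DD 57 46 1F 28 14.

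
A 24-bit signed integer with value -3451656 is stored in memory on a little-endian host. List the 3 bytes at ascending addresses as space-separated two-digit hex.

F8 54 CB

Two's complement of -3451656 in 24 bits: 3451656 = 0x34AB08; invert → 0xCB54F7; add 1 → 0xCB54F8.
Split into bytes (most-significant first): CB 54 F8.
Little-endian: lowest address holds the least-significant byte.
So at ascending addresses the bytes are F8 54 CB.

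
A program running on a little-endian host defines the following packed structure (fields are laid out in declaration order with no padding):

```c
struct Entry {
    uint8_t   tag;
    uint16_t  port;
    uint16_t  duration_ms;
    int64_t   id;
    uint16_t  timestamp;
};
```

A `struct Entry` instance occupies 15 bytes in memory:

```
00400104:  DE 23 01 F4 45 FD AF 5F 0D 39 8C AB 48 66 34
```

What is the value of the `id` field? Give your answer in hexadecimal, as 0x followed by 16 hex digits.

`id` follows `tag` (1 B), `port` (2 B), `duration_ms` (2 B), so it starts at offset 1 + 2 + 2 = 5 and occupies 8 bytes.
Bytes at offsets 5..12: FD AF 5F 0D 39 8C AB 48.
Little-endian: lowest address holds the least-significant byte.
Reassemble most-significant byte first: 48 AB 8C 39 0D 5F AF FD → 0x48AB8C390D5FAFFD.

0x48AB8C390D5FAFFD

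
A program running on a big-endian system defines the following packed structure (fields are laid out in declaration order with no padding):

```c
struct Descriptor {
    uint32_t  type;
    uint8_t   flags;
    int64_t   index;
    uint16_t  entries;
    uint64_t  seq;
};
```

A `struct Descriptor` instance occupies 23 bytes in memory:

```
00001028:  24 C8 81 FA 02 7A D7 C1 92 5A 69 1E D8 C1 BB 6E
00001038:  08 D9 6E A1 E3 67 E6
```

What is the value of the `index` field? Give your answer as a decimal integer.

`index` follows `type` (4 B), `flags` (1 B), so it starts at offset 4 + 1 = 5 and occupies 8 bytes.
Bytes at offsets 5..12: 7A D7 C1 92 5A 69 1E D8.
Big-endian stores the most-significant byte at the lowest address.
The bytes are already most-significant first: 0x7AD7C1925A691ED8.
0x7AD7C1925A691ED8 = 8851756426946223832.

8851756426946223832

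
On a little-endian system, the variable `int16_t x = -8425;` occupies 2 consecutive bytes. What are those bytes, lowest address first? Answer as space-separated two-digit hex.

17 DF

Two's complement of -8425 in 16 bits: 8425 = 0x20E9; invert → 0xDF16; add 1 → 0xDF17.
Split into bytes (most-significant first): DF 17.
Little-endian stores the least-significant byte at the lowest address.
So at ascending addresses the bytes are 17 DF.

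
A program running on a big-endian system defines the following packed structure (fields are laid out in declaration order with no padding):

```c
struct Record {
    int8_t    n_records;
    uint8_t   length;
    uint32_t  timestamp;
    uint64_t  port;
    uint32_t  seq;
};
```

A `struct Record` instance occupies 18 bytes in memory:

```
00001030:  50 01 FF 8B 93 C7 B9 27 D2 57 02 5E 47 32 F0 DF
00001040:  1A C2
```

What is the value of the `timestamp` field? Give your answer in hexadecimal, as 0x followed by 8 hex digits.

`timestamp` follows `n_records` (1 B), `length` (1 B), so it starts at offset 1 + 1 = 2 and occupies 4 bytes.
Bytes at offsets 2..5: FF 8B 93 C7.
Big-endian stores the most-significant byte at the lowest address.
The bytes are already most-significant first: 0xFF8B93C7.

0xFF8B93C7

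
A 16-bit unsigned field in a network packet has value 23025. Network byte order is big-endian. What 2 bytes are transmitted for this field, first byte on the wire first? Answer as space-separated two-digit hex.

59 F1

23025 in hexadecimal, padded to 16 bits, is 0x59F1.
Split into bytes (most-significant first): 59 F1.
Big-endian stores the most-significant byte at the lowest address.
So the memory order matches the most-significant-first order: 59 F1.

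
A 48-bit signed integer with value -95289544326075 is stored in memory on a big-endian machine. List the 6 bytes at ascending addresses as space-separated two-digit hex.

Two's complement of -95289544326075 in 48 bits: 95289544326075 = 0x56AA5370BBBB; invert → 0xA955AC8F4444; add 1 → 0xA955AC8F4445.
Split into bytes (most-significant first): A9 55 AC 8F 44 45.
Big-endian: lowest address holds the most-significant byte.
So the memory order matches the most-significant-first order: A9 55 AC 8F 44 45.

A9 55 AC 8F 44 45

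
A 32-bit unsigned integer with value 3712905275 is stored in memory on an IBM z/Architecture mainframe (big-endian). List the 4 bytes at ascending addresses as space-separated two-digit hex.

DD 4E 70 3B

3712905275 in hexadecimal, padded to 32 bits, is 0xDD4E703B.
Split into bytes (most-significant first): DD 4E 70 3B.
Big-endian stores the most-significant byte at the lowest address.
So the memory order matches the most-significant-first order: DD 4E 70 3B.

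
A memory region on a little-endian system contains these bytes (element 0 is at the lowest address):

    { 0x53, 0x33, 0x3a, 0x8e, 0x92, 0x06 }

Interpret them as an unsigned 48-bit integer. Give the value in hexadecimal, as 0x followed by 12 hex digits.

In little-endian order the low byte comes first in memory.
Reassemble most-significant byte first: 06 92 8E 3A 33 53 → 0x06928E3A3353.

0x06928E3A3353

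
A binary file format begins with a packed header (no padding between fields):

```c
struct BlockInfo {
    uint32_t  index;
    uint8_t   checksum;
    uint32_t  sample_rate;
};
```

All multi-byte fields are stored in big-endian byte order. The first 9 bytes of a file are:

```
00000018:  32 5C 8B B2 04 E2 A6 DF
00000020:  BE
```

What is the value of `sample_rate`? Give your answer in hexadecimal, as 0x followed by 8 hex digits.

`sample_rate` follows `index` (4 B), `checksum` (1 B), so it starts at offset 4 + 1 = 5 and occupies 4 bytes.
Bytes at offsets 5..8: E2 A6 DF BE.
In big-endian order the high byte comes first in memory.
The bytes are already most-significant first: 0xE2A6DFBE.

0xE2A6DFBE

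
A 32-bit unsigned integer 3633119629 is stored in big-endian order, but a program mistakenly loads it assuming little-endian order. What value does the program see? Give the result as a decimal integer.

2365689304

3633119629 in 32-bit hexadecimal is 0xD88D018D.
Stored big-endian, the bytes at ascending addresses are D8 8D 01 8D.
Read back as little-endian, the first byte is least significant, giving 0x8D018DD8.
0x8D018DD8 = 2365689304.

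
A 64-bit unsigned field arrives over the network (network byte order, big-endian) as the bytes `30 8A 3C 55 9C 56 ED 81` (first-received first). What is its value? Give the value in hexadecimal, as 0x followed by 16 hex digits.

0x308A3C559C56ED81

Big-endian: lowest address holds the most-significant byte.
The bytes are already most-significant first: 0x308A3C559C56ED81.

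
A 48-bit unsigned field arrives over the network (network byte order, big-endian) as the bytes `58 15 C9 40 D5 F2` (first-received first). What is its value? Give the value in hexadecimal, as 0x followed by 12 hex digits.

Big-endian: lowest address holds the most-significant byte.
The bytes are already most-significant first: 0x5815C940D5F2.

0x5815C940D5F2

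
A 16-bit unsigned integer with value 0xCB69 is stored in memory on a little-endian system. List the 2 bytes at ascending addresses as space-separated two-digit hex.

69 CB

Split into bytes (most-significant first): CB 69.
Little-endian: lowest address holds the least-significant byte.
So at ascending addresses the bytes are 69 CB.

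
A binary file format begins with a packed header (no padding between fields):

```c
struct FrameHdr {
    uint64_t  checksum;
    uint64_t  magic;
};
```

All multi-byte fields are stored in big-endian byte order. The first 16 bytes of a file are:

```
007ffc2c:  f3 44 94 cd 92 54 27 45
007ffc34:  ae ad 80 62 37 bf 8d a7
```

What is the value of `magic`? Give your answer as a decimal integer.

`magic` follows `checksum` (8 bytes), so it starts at byte offset 8 and occupies 8 bytes.
Bytes at offsets 8..15: AE AD 80 62 37 BF 8D A7.
In big-endian order the high byte comes first in memory.
The bytes are already most-significant first: 0xAEAD806237BF8DA7.
0xAEAD806237BF8DA7 = 12586857692900855207.

12586857692900855207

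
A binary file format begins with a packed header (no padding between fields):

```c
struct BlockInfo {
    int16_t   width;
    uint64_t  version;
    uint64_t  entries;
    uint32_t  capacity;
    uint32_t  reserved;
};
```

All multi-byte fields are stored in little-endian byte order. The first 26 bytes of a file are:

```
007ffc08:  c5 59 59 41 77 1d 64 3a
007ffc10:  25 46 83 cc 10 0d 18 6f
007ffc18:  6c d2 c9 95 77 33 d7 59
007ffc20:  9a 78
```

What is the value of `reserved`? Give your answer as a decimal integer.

`reserved` follows `width` (2 B), `version` (8 B), `entries` (8 B), `capacity` (4 B), so it starts at offset 2 + 8 + 8 + 4 = 22 and occupies 4 bytes.
Bytes at offsets 22..25: D7 59 9A 78.
In little-endian order the low byte comes first in memory.
Reassemble most-significant byte first: 78 9A 59 D7 → 0x789A59D7.
0x789A59D7 = 2023381463.

2023381463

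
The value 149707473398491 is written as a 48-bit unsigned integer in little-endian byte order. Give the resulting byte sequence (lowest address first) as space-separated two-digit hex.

149707473398491 in hexadecimal, padded to 48 bits, is 0x88287CC5AADB.
Split into bytes (most-significant first): 88 28 7C C5 AA DB.
Little-endian: lowest address holds the least-significant byte.
So at ascending addresses the bytes are DB AA C5 7C 28 88.

DB AA C5 7C 28 88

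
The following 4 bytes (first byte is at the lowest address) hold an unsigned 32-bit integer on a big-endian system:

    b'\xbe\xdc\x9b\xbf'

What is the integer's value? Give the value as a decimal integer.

3202128831

Big-endian stores the most-significant byte at the lowest address.
The bytes are already most-significant first: 0xBEDC9BBF.
0xBEDC9BBF = 3202128831.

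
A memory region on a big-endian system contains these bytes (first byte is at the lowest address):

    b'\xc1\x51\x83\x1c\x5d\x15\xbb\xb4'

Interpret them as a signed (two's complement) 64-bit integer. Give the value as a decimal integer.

Big-endian: lowest address holds the most-significant byte.
The bytes are already most-significant first: 0xC151831C5D15BBB4.
Top bit is set, so as a signed 64-bit value this is 0xC151831C5D15BBB4 − 2^64 = -4516684793431868492.

-4516684793431868492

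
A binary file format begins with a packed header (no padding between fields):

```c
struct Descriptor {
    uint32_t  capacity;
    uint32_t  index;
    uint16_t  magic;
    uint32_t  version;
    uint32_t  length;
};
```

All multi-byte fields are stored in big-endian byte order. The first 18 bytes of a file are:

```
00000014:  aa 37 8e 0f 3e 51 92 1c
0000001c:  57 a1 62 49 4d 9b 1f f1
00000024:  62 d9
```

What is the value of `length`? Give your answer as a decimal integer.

`length` follows `capacity` (4 B), `index` (4 B), `magic` (2 B), `version` (4 B), so it starts at offset 4 + 4 + 2 + 4 = 14 and occupies 4 bytes.
Bytes at offsets 14..17: 1F F1 62 D9.
In big-endian order the high byte comes first in memory.
The bytes are already most-significant first: 0x1FF162D9.
0x1FF162D9 = 535913177.

535913177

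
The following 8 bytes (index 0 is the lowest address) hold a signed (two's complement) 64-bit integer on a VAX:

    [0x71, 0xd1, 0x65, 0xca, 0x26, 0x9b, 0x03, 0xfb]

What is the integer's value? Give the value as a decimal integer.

-359272954352774799

In little-endian order the low byte comes first in memory.
Reassemble most-significant byte first: FB 03 9B 26 CA 65 D1 71 → 0xFB039B26CA65D171.
Top bit is set, so as a signed 64-bit value this is 0xFB039B26CA65D171 − 2^64 = -359272954352774799.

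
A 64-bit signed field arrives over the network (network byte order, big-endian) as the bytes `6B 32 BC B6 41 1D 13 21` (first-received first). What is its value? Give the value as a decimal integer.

7724443801856316193

In big-endian order the high byte comes first in memory.
The bytes are already most-significant first: 0x6B32BCB6411D1321.
0x6B32BCB6411D1321 = 7724443801856316193.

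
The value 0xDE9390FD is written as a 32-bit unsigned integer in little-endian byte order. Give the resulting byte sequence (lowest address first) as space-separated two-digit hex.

Split into bytes (most-significant first): DE 93 90 FD.
Little-endian stores the least-significant byte at the lowest address.
So at ascending addresses the bytes are FD 90 93 DE.

FD 90 93 DE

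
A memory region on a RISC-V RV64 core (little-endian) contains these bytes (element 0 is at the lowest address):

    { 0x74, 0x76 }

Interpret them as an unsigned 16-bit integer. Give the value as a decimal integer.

30324

Little-endian: lowest address holds the least-significant byte.
Reassemble most-significant byte first: 76 74 → 0x7674.
0x7674 = 30324.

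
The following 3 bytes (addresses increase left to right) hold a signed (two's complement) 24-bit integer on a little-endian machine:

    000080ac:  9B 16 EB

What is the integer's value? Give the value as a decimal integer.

Little-endian stores the least-significant byte at the lowest address.
Reassemble most-significant byte first: EB 16 9B → 0xEB169B.
Top bit is set, so as a signed 24-bit value this is 0xEB169B − 2^24 = -1370469.

-1370469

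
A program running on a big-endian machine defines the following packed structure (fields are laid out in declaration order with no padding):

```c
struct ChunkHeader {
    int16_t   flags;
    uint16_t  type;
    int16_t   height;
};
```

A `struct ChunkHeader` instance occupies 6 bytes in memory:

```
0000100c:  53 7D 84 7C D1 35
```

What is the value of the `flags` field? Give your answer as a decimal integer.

21373

`flags` is the first field, at byte offset 0, occupying 2 bytes.
Bytes at offsets 0..1: 53 7D.
In big-endian order the high byte comes first in memory.
The bytes are already most-significant first: 0x537D.
0x537D = 21373.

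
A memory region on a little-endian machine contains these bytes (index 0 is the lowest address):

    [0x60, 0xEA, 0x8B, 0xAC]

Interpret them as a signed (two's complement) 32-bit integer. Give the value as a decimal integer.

Little-endian: lowest address holds the least-significant byte.
Reassemble most-significant byte first: AC 8B EA 60 → 0xAC8BEA60.
Top bit is set, so as a signed 32-bit value this is 0xAC8BEA60 − 2^32 = -1400116640.

-1400116640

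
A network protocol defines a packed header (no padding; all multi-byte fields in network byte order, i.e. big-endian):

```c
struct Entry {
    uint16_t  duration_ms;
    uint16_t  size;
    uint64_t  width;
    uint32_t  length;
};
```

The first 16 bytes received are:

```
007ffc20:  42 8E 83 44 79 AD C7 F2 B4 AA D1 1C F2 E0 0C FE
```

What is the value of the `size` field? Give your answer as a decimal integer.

33604

`size` follows `duration_ms` (2 bytes), so it starts at byte offset 2 and occupies 2 bytes.
Bytes at offsets 2..3: 83 44.
In big-endian order the high byte comes first in memory.
The bytes are already most-significant first: 0x8344.
0x8344 = 33604.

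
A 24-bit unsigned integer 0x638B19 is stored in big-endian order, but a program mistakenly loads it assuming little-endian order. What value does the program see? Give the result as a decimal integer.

1674083

Stored big-endian, the bytes at ascending addresses are 63 8B 19.
Read back as little-endian, the first byte is least significant, giving 0x198B63.
0x198B63 = 1674083.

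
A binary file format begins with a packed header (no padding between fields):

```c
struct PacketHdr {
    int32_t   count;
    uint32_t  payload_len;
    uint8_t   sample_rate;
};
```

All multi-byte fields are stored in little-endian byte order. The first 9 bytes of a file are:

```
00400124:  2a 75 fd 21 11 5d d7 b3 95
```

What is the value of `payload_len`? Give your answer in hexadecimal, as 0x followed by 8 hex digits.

`payload_len` follows `count` (4 bytes), so it starts at byte offset 4 and occupies 4 bytes.
Bytes at offsets 4..7: 11 5D D7 B3.
In little-endian order the low byte comes first in memory.
Reassemble most-significant byte first: B3 D7 5D 11 → 0xB3D75D11.

0xB3D75D11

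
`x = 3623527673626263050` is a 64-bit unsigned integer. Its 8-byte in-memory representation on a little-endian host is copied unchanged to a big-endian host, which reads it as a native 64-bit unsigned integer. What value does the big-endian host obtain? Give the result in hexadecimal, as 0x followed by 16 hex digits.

0x0A7E4A8C385B4932

3623527673626263050 in 64-bit hexadecimal is 0x32495B388C4A7E0A.
Stored little-endian, the bytes at ascending addresses are 0A 7E 4A 8C 38 5B 49 32.
Read back as big-endian, the last byte is least significant, giving 0x0A7E4A8C385B4932.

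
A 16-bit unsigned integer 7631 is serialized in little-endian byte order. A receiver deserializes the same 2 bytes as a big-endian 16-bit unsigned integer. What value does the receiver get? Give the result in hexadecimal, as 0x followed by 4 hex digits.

0xCF1D

7631 in 16-bit hexadecimal is 0x1DCF.
Stored little-endian, the bytes at ascending addresses are CF 1D.
Read back as big-endian, the last byte is least significant, giving 0xCF1D.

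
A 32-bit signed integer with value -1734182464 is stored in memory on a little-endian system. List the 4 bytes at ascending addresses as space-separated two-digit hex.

C0 79 A2 98

Two's complement of -1734182464 in 32 bits: 1734182464 = 0x675D8640; invert → 0x98A279BF; add 1 → 0x98A279C0.
Split into bytes (most-significant first): 98 A2 79 C0.
Little-endian: lowest address holds the least-significant byte.
So at ascending addresses the bytes are C0 79 A2 98.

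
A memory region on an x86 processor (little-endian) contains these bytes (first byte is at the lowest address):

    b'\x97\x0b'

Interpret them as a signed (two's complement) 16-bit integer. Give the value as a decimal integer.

2967

Little-endian: lowest address holds the least-significant byte.
Reassemble most-significant byte first: 0B 97 → 0x0B97.
0x0B97 = 2967.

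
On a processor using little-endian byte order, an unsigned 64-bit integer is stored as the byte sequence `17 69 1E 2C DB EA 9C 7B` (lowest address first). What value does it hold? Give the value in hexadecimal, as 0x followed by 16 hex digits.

Little-endian stores the least-significant byte at the lowest address.
Reassemble most-significant byte first: 7B 9C EA DB 2C 1E 69 17 → 0x7B9CEADB2C1E6917.

0x7B9CEADB2C1E6917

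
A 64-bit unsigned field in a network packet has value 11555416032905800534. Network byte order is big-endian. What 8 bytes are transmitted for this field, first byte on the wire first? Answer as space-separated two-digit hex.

11555416032905800534 in hexadecimal, padded to 64 bits, is 0xA05D15A8A1342B56.
Split into bytes (most-significant first): A0 5D 15 A8 A1 34 2B 56.
Big-endian stores the most-significant byte at the lowest address.
So the memory order matches the most-significant-first order: A0 5D 15 A8 A1 34 2B 56.

A0 5D 15 A8 A1 34 2B 56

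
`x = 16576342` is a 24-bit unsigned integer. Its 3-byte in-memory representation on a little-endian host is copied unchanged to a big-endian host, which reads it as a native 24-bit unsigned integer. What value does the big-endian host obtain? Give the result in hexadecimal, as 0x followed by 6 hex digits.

0x56EFFC

16576342 in 24-bit hexadecimal is 0xFCEF56.
Stored little-endian, the bytes at ascending addresses are 56 EF FC.
Read back as big-endian, the last byte is least significant, giving 0x56EFFC.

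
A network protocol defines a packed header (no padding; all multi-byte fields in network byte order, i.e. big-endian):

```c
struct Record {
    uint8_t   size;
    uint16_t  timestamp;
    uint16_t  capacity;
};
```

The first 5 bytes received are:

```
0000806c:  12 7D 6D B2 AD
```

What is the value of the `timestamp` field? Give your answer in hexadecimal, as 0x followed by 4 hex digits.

0x7D6D

`timestamp` follows `size` (1 byte), so it starts at byte offset 1 and occupies 2 bytes.
Bytes at offsets 1..2: 7D 6D.
In big-endian order the high byte comes first in memory.
The bytes are already most-significant first: 0x7D6D.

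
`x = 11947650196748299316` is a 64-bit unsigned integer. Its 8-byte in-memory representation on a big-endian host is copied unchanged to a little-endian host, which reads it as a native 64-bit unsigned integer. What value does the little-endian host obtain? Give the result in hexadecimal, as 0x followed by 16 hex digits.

11947650196748299316 in 64-bit hexadecimal is 0xA5CE948D75CEEC34.
Stored big-endian, the bytes at ascending addresses are A5 CE 94 8D 75 CE EC 34.
Read back as little-endian, the first byte is least significant, giving 0x34ECCE758D94CEA5.

0x34ECCE758D94CEA5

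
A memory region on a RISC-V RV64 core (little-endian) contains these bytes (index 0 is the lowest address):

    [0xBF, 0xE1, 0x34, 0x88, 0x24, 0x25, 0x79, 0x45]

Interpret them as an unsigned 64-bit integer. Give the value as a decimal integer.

In little-endian order the low byte comes first in memory.
Reassemble most-significant byte first: 45 79 25 24 88 34 E1 BF → 0x457925248834E1BF.
0x457925248834E1BF = 5006073299633234367.

5006073299633234367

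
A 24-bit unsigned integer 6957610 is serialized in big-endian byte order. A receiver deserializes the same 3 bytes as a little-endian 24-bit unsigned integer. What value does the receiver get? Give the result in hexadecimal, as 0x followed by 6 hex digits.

6957610 in 24-bit hexadecimal is 0x6A2A2A.
Stored big-endian, the bytes at ascending addresses are 6A 2A 2A.
Read back as little-endian, the first byte is least significant, giving 0x2A2A6A.

0x2A2A6A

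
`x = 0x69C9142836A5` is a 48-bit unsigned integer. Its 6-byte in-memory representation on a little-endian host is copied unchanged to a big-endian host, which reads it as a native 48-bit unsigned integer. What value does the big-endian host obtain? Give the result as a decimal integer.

Stored little-endian, the bytes at ascending addresses are A5 36 28 14 C9 69.
Read back as big-endian, the last byte is least significant, giving 0xA5362814C969.
0xA5362814C969 = 181652019267945.

181652019267945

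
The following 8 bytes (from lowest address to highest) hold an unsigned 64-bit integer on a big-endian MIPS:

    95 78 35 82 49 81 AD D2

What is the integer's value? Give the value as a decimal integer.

In big-endian order the high byte comes first in memory.
The bytes are already most-significant first: 0x957835824981ADD2.
0x957835824981ADD2 = 10770417342551797202.

10770417342551797202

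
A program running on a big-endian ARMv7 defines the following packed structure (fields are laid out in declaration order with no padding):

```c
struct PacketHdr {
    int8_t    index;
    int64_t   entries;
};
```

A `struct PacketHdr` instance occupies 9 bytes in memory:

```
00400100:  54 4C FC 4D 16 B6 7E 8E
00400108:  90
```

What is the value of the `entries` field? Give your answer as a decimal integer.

`entries` follows `index` (1 byte), so it starts at byte offset 1 and occupies 8 bytes.
Bytes at offsets 1..8: 4C FC 4D 16 B6 7E 8E 90.
Big-endian stores the most-significant byte at the lowest address.
The bytes are already most-significant first: 0x4CFC4D16B67E8E90.
0x4CFC4D16B67E8E90 = 5547393600959975056.

5547393600959975056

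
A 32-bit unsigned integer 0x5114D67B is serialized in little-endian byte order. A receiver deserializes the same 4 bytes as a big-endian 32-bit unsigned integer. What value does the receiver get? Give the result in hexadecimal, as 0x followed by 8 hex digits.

Stored little-endian, the bytes at ascending addresses are 7B D6 14 51.
Read back as big-endian, the last byte is least significant, giving 0x7BD61451.

0x7BD61451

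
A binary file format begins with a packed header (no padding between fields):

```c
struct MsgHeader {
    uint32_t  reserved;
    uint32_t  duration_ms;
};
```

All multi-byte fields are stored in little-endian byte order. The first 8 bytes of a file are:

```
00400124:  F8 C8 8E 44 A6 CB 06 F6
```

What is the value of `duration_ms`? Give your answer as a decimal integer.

`duration_ms` follows `reserved` (4 bytes), so it starts at byte offset 4 and occupies 4 bytes.
Bytes at offsets 4..7: A6 CB 06 F6.
Little-endian: lowest address holds the least-significant byte.
Reassemble most-significant byte first: F6 06 CB A6 → 0xF606CBA6.
0xF606CBA6 = 4127640486.

4127640486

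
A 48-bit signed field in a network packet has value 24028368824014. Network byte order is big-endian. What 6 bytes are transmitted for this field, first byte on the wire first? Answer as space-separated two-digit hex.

24028368824014 in hexadecimal, padded to 48 bits, is 0x15DA8A6366CE.
Split into bytes (most-significant first): 15 DA 8A 63 66 CE.
Big-endian: lowest address holds the most-significant byte.
So the memory order matches the most-significant-first order: 15 DA 8A 63 66 CE.

15 DA 8A 63 66 CE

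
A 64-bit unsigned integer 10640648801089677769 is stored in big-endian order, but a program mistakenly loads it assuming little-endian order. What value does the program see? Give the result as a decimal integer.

14549338469998373779

10640648801089677769 in 64-bit hexadecimal is 0x93AB2DB540A2E9C9.
Stored big-endian, the bytes at ascending addresses are 93 AB 2D B5 40 A2 E9 C9.
Read back as little-endian, the first byte is least significant, giving 0xC9E9A240B52DAB93.
0xC9E9A240B52DAB93 = 14549338469998373779.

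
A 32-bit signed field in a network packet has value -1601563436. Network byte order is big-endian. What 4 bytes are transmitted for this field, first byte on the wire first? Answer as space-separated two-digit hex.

A0 8A 14 D4

Two's complement of -1601563436 in 32 bits: 1601563436 = 0x5F75EB2C; invert → 0xA08A14D3; add 1 → 0xA08A14D4.
Split into bytes (most-significant first): A0 8A 14 D4.
Big-endian: lowest address holds the most-significant byte.
So the memory order matches the most-significant-first order: A0 8A 14 D4.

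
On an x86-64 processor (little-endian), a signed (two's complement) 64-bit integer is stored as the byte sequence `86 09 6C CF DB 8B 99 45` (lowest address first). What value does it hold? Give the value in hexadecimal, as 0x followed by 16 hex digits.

0x45998BDBCF6C0986

In little-endian order the low byte comes first in memory.
Reassemble most-significant byte first: 45 99 8B DB CF 6C 09 86 → 0x45998BDBCF6C0986.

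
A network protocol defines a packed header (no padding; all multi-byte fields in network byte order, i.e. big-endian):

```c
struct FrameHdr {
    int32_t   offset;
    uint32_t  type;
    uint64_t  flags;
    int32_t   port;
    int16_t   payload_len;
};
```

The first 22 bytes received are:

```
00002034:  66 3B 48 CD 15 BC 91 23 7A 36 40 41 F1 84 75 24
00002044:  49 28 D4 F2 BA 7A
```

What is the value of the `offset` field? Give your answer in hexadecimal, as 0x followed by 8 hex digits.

`offset` is the first field, at byte offset 0, occupying 4 bytes.
Bytes at offsets 0..3: 66 3B 48 CD.
In big-endian order the high byte comes first in memory.
The bytes are already most-significant first: 0x663B48CD.

0x663B48CD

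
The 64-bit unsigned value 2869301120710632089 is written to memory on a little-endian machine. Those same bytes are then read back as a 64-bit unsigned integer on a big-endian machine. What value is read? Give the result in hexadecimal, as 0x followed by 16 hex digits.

0x996296C52ACED127

2869301120710632089 in 64-bit hexadecimal is 0x27D1CE2AC5966299.
Stored little-endian, the bytes at ascending addresses are 99 62 96 C5 2A CE D1 27.
Read back as big-endian, the last byte is least significant, giving 0x996296C52ACED127.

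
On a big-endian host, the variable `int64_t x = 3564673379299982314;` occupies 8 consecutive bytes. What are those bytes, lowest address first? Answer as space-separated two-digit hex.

31 78 43 8D 51 77 7B EA

3564673379299982314 in hexadecimal, padded to 64 bits, is 0x3178438D51777BEA.
Split into bytes (most-significant first): 31 78 43 8D 51 77 7B EA.
Big-endian stores the most-significant byte at the lowest address.
So the memory order matches the most-significant-first order: 31 78 43 8D 51 77 7B EA.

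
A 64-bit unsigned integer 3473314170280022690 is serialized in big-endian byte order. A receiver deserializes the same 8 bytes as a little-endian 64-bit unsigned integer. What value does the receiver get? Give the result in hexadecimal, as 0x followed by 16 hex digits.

0xA212DFE0D5B03330

3473314170280022690 in 64-bit hexadecimal is 0x3033B0D5E0DF12A2.
Stored big-endian, the bytes at ascending addresses are 30 33 B0 D5 E0 DF 12 A2.
Read back as little-endian, the first byte is least significant, giving 0xA212DFE0D5B03330.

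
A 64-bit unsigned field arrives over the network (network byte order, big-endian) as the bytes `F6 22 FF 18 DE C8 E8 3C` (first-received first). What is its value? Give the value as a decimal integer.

Big-endian: lowest address holds the most-significant byte.
The bytes are already most-significant first: 0xF622FF18DEC8E83C.
0xF622FF18DEC8E83C = 17736018764820441148.

17736018764820441148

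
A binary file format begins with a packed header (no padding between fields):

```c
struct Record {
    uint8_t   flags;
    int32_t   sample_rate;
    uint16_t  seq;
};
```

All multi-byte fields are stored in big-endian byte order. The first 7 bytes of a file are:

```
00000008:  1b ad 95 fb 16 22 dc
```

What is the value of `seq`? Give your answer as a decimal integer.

8924

`seq` follows `flags` (1 B), `sample_rate` (4 B), so it starts at offset 1 + 4 = 5 and occupies 2 bytes.
Bytes at offsets 5..6: 22 DC.
Big-endian: lowest address holds the most-significant byte.
The bytes are already most-significant first: 0x22DC.
0x22DC = 8924.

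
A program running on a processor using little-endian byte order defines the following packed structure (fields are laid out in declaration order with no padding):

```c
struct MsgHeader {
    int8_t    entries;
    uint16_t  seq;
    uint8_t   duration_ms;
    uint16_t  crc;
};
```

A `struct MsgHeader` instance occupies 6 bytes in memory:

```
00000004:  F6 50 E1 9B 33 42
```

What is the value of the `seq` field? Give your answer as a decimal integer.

57680

`seq` follows `entries` (1 byte), so it starts at byte offset 1 and occupies 2 bytes.
Bytes at offsets 1..2: 50 E1.
Little-endian: lowest address holds the least-significant byte.
Reassemble most-significant byte first: E1 50 → 0xE150.
0xE150 = 57680.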